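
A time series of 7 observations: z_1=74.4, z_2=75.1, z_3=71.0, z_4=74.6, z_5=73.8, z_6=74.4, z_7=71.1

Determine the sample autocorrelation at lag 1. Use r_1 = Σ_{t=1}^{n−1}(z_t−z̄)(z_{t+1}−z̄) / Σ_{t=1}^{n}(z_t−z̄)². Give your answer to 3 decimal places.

-0.392

Mean z̄ = (74.4 + 75.1 + 71.0 + 74.6 + 73.8 + 74.4 + 71.1)/7 = 73.4857
Deviations from mean: 0.9143, 1.6143, -2.4857, 1.1143, 0.3143, 0.9143, -2.3857
Σ(z_t−z̄)(z_{t+1}−z̄) = (1.4759) + (-4.0127) + (-2.7698) + (0.3502) + (0.2873) + (-2.1812) = -6.8502
Denominator Σ(z_t−z̄)² = 17.4886
r_1 = -6.8502 / 17.4886 = -0.392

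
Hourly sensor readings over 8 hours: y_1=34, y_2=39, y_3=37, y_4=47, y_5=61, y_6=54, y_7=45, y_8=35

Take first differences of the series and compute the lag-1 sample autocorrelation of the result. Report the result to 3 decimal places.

First differences Δy: 5, -2, 10, 14, -7, -9, -10
Mean of differences = 0.1429
Numerator Σ(Δy_t−Δȳ)(Δy_{t+1}−Δȳ) = 164.1224
Denominator Σ(Δy_t−Δȳ)² = 554.8571
r_1(Δy) = 164.1224 / 554.8571 = 0.296

0.296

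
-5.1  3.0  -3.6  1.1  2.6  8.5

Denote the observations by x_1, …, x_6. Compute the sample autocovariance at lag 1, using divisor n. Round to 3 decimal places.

Mean x̄ = (-5.1 + 3.0 − 3.6 + 1.1 + 2.6 + 8.5)/6 = 1.0833
Σ_{t=1}^{5}(x_t−x̄)(x_{t+1}−x̄) = -9.6319
γ_1 = -9.6319 / 6 = -1.605

-1.605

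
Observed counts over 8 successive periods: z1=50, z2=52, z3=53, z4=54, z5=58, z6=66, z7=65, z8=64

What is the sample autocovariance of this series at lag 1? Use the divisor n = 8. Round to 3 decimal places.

Mean z̄ = (50 + 52 + 53 + 54 + 58 + 66 + 65 + 64)/8 = 57.7500
Σ_{t=1}^{7}(z_t−z̄)(z_{t+1}−z̄) = 195.9375
γ_1 = 195.9375 / 8 = 24.492

24.492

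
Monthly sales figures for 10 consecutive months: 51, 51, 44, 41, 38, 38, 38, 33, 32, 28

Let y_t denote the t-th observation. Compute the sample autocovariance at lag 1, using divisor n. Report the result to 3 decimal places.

33.764

Mean ȳ = (51 + 51 + 44 + 41 + 38 + 38 + 38 + 33 + 32 + 28)/10 = 39.4000
Σ_{t=1}^{9}(y_t−ȳ)(y_{t+1}−ȳ) = 337.6400
γ_1 = 337.6400 / 10 = 33.764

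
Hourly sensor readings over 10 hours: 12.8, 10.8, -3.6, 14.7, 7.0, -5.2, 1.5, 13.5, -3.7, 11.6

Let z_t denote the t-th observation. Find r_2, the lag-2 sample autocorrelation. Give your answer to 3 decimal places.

Mean z̄ = (12.8 + 10.8 − 3.6 + 14.7 + 7.0 − 5.2 + 1.5 + 13.5 − 3.7 + 11.6)/10 = 5.9400
Numerator Σ_{t=1}^{8}(z_t−z̄)(z_{t+2}−z̄) = -133.9032
Denominator Σ(z_t−z̄)² = 565.4840
r_2 = -133.9032 / 565.4840 = -0.237

-0.237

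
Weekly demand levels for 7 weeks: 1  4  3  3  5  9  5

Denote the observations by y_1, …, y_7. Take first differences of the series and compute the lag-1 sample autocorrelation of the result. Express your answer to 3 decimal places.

-0.341

First differences Δy: 3, -1, 0, 2, 4, -4
Mean of differences = 0.6667
Numerator Σ(Δy_t−Δȳ)(Δy_{t+1}−Δȳ) = -14.7778
Denominator Σ(Δy_t−Δȳ)² = 43.3333
r_1(Δy) = -14.7778 / 43.3333 = -0.341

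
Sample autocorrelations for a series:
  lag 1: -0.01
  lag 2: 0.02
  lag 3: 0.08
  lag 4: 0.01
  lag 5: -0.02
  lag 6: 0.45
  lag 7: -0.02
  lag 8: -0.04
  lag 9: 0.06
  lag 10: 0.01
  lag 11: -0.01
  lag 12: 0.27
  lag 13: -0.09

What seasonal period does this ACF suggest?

The largest autocorrelation is r_6 = 0.45, with a weaker echo at lag 12 (0.27); the remaining lags stay at or below 0.08.
The dominant spike at lag 6 indicates a seasonal period of 6.

6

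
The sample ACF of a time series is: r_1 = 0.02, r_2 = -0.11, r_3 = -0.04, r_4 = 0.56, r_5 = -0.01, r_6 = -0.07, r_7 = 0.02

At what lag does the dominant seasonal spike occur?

4

The largest autocorrelation is r_4 = 0.56; the remaining lags stay at or below 0.02.
The dominant spike at lag 4 indicates a seasonal period of 4.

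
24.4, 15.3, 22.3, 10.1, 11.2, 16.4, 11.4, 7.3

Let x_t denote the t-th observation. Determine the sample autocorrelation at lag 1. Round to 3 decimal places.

0.018

Mean x̄ = (24.4 + 15.3 + 22.3 + 10.1 + 11.2 + 16.4 + 11.4 + 7.3)/8 = 14.8000
Deviations from mean: 9.6000, 0.5000, 7.5000, -4.7000, -3.6000, 1.6000, -3.4000, -7.5000
Numerator Σ_{t=1}^{7}(x_t−x̄)(x_{t+1}−x̄) = 4.5200
Denominator Σ(x_t−x̄)² = 254.0800
r_1 = 4.5200 / 254.0800 = 0.018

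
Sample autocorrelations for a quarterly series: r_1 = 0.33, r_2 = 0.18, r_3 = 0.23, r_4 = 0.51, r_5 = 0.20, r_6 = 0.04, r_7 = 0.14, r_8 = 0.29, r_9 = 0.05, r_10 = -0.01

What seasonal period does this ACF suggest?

4

The largest autocorrelation is r_4 = 0.51; the remaining lags stay at or below 0.33. The elevated value at lag 1 (0.33), dropping to 0.18 at lag 2, reflects decaying short-term dependence rather than seasonality.
The dominant spike at lag 4 indicates a seasonal period of 4.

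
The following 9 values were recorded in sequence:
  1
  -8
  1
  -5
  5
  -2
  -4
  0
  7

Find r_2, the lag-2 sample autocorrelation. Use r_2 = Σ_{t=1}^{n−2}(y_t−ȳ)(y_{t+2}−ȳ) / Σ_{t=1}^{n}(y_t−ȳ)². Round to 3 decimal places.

0.025

Mean ȳ = (1 − 8 + 1 − 5 + 5 − 2 − 4 + 0 + 7)/9 = -0.5556
Σ(y_t−ȳ)(y_{t+2}−ȳ) = (2.4198) + (33.0864) + (8.6420) + (6.4198) + (-19.1358) + (-0.8025) + (-26.0247) = 4.6049
Denominator Σ(y_t−ȳ)² = 182.2222
r_2 = 4.6049 / 182.2222 = 0.025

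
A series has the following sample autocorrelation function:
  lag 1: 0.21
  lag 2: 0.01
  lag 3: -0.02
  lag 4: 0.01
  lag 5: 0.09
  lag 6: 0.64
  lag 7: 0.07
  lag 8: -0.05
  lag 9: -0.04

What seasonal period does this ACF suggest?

6

The largest autocorrelation is r_6 = 0.64; the remaining lags stay at or below 0.21. The elevated value at lag 1 (0.21), dropping to 0.01 at lag 2, reflects decaying short-term dependence rather than seasonality.
The dominant spike at lag 6 indicates a seasonal period of 6.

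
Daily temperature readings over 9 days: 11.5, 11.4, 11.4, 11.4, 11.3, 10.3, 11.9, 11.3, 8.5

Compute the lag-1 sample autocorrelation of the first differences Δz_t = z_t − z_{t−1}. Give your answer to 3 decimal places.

First differences Δz: -0.1, 0.0, 0.0, -0.1, -1.0, 1.6, -0.6, -2.8
Mean of differences = -0.3750
Numerator Σ(Δz_t−Δz̄)(Δz_{t+1}−Δz̄) = -0.9581
Denominator Σ(Δz_t−Δz̄)² = 10.6550
r_1(Δz) = -0.9581 / 10.6550 = -0.090

-0.090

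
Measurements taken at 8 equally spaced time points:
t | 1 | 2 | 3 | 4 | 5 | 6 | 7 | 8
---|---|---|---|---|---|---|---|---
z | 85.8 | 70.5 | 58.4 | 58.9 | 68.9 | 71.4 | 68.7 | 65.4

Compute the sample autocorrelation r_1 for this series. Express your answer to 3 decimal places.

0.211

Mean z̄ = (85.8 + 70.5 + 58.4 + 58.9 + 68.9 + 71.4 + 68.7 + 65.4)/8 = 68.5000
Numerator Σ_{t=1}^{7}(z_t−z̄)(z_{t+1}−z̄) = 108.6400
Denominator Σ(z_t−z̄)² = 515.6800
r_1 = 108.6400 / 515.6800 = 0.211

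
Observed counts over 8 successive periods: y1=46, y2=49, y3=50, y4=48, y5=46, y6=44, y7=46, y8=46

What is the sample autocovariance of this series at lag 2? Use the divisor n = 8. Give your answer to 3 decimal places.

-0.379

Mean ȳ = (46 + 49 + 50 + 48 + 46 + 44 + 46 + 46)/8 = 46.8750
Deviations: -0.8750, 2.1250, 3.1250, 1.1250, -0.8750, -2.8750, -0.8750, -0.8750
Σ_{t=1}^{6}(y_t−ȳ)(y_{t+2}−ȳ) = -3.0313
γ_2 = -3.0313 / 8 = -0.379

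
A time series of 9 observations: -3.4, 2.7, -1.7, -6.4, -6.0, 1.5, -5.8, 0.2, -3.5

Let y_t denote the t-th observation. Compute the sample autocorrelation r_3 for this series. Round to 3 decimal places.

Mean ȳ = (-3.4 + 2.7 − 1.7 − 6.4 − 6.0 + 1.5 − 5.8 + 0.2 − 3.5)/9 = -2.4889
Σ(y_t−ȳ)(y_{t+3}−ȳ) = (3.5635) + (-18.2188) + (3.1468) + (12.9501) + (-9.4410) + (-4.0332) = -12.0326
Denominator Σ(y_t−ȳ)² = 91.1289
r_3 = -12.0326 / 91.1289 = -0.132

-0.132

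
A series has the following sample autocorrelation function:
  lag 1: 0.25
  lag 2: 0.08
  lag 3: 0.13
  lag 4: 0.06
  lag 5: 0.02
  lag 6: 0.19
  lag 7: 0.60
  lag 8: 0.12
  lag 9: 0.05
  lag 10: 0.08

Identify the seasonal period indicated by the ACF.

The largest autocorrelation is r_7 = 0.60; the remaining lags stay at or below 0.25. The elevated value at lag 1 (0.25), dropping to 0.08 at lag 2, reflects decaying short-term dependence rather than seasonality.
The dominant spike at lag 7 indicates a seasonal period of 7.

7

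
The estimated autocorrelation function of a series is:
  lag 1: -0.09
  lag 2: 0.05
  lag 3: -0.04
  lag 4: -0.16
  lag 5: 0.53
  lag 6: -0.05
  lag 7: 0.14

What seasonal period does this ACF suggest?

The largest autocorrelation is r_5 = 0.53; the remaining lags stay at or below 0.14.
The dominant spike at lag 5 indicates a seasonal period of 5.

5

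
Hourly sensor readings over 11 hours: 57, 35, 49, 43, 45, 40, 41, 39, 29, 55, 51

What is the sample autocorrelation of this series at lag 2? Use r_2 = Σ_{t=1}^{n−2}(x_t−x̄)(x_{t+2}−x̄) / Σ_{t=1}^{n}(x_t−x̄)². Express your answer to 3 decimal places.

-0.021

Mean x̄ = (57 + 35 + 49 + 43 + 45 + 40 + 41 + 39 + 29 + 55 + 51)/11 = 44.0000
Numerator Σ_{t=1}^{9}(x_t−x̄)(x_{t+2}−x̄) = -15.0000
Denominator Σ(x_t−x̄)² = 722.0000
r_2 = -15.0000 / 722.0000 = -0.021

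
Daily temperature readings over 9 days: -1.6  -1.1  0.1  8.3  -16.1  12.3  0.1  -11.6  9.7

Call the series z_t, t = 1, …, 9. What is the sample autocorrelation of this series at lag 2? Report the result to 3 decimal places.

-0.073

Mean z̄ = (-1.6 − 1.1 + 0.1 + 8.3 − 16.1 + 12.3 + 0.1 − 11.6 + 9.7)/9 = 0.0111
Σ(z_t−z̄)(z_{t+2}−z̄) = (-0.1432) + (-9.2099) + (-1.4321) + (101.8612) + (-1.4321) + (-142.6877) + (0.8612) = -52.1825
Denominator Σ(z_t−z̄)² = 711.8289
r_2 = -52.1825 / 711.8289 = -0.073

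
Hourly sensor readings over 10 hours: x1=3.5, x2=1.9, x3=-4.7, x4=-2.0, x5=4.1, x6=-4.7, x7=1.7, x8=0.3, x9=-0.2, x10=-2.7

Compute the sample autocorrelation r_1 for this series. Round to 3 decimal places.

-0.315

Mean x̄ = (3.5 + 1.9 − 4.7 − 2.0 + 4.1 − 4.7 + 1.7 + 0.3 − 0.2 − 2.7)/10 = -0.2800
Numerator Σ_{t=1}^{9}(x_t−x̄)(x_{t+1}−x̄) = -28.4364
Denominator Σ(x_t−x̄)² = 90.3760
r_1 = -28.4364 / 90.3760 = -0.315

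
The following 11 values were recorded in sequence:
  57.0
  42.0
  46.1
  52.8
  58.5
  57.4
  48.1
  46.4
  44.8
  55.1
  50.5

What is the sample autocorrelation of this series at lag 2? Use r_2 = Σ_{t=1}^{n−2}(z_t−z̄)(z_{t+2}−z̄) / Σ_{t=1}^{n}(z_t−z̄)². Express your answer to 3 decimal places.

-0.370

Mean z̄ = (57.0 + 42.0 + 46.1 + 52.8 + 58.5 + 57.4 + 48.1 + 46.4 + 44.8 + 55.1 + 50.5)/11 = 50.7909
Numerator Σ_{t=1}^{9}(z_t−z̄)(z_{t+2}−z̄) = -120.4938
Denominator Σ(z_t−z̄)² = 326.0491
r_2 = -120.4938 / 326.0491 = -0.370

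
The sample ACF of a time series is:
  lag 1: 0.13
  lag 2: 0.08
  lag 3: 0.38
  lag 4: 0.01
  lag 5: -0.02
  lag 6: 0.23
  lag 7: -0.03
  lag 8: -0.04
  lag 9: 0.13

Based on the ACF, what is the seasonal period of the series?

3

The largest autocorrelation is r_3 = 0.38, with a weaker echo at lag 6 (0.23); the remaining lags stay at or below 0.13.
The dominant spike at lag 3 indicates a seasonal period of 3.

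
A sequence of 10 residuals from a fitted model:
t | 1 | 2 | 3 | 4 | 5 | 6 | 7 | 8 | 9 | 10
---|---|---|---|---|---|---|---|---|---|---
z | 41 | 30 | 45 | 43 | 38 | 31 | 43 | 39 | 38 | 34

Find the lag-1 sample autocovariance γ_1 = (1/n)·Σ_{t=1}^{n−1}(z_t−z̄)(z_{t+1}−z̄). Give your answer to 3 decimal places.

Mean z̄ = (41 + 30 + 45 + 43 + 38 + 31 + 43 + 39 + 38 + 34)/10 = 38.2000
Σ_{t=1}^{9}(z_t−z̄)(z_{t+1}−z̄) = -75.6400
γ_1 = -75.6400 / 10 = -7.564

-7.564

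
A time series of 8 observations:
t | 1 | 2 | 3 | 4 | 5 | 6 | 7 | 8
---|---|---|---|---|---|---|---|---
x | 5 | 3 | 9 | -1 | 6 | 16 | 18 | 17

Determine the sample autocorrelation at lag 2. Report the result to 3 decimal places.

0.056

Mean x̄ = (5 + 3 + 9 − 1 + 6 + 16 + 18 + 17)/8 = 9.1250
Deviations from mean: -4.1250, -6.1250, -0.1250, -10.1250, -3.1250, 6.8750, 8.8750, 7.8750
Numerator Σ_{t=1}^{6}(x_t−x̄)(x_{t+2}−x̄) = 19.7188
Denominator Σ(x_t−x̄)² = 354.8750
r_2 = 19.7188 / 354.8750 = 0.056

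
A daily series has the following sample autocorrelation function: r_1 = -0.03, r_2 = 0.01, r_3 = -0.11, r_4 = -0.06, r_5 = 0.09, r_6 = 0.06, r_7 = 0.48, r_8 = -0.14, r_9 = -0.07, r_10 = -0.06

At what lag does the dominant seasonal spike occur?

The largest autocorrelation is r_7 = 0.48; the remaining lags stay at or below 0.09.
The dominant spike at lag 7 indicates a seasonal period of 7.

7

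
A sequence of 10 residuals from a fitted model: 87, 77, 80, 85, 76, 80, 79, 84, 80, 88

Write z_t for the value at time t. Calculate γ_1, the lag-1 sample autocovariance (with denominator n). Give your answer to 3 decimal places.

-4.916

Mean z̄ = (87 + 77 + 80 + 85 + 76 + 80 + 79 + 84 + 80 + 88)/10 = 81.6000
Σ_{t=1}^{9}(z_t−z̄)(z_{t+1}−z̄) = -49.1600
γ_1 = -49.1600 / 10 = -4.916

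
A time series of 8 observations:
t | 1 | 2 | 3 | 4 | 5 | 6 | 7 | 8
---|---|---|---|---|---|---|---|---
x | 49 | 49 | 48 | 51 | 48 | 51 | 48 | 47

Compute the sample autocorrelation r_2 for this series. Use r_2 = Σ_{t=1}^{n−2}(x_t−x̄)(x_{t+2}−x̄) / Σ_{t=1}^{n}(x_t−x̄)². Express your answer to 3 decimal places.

0.149

Mean x̄ = (49 + 49 + 48 + 51 + 48 + 51 + 48 + 47)/8 = 48.8750
Deviations from mean: 0.1250, 0.1250, -0.8750, 2.1250, -0.8750, 2.1250, -0.8750, -1.8750
Σ(x_t−x̄)(x_{t+2}−x̄) = (-0.1094) + (0.2656) + (0.7656) + (4.5156) + (0.7656) + (-3.9844) = 2.2188
Denominator Σ(x_t−x̄)² = 14.8750
r_2 = 2.2188 / 14.8750 = 0.149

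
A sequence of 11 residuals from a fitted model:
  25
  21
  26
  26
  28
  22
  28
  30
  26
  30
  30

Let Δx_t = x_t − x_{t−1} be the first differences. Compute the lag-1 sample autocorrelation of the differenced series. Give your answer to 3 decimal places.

-0.563

First differences Δx: -4, 5, 0, 2, -6, 6, 2, -4, 4, 0
Mean of differences = 0.5000
Numerator Σ(Δx_t−Δx̄)(Δx_{t+1}−Δx̄) = -84.7500
Denominator Σ(Δx_t−Δx̄)² = 150.5000
r_1(Δx) = -84.7500 / 150.5000 = -0.563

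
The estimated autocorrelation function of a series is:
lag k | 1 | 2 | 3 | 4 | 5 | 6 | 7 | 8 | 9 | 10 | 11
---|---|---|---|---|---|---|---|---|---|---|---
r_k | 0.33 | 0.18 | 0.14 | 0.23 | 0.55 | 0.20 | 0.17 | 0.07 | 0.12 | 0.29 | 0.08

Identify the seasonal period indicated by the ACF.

5

The largest autocorrelation is r_5 = 0.55; the remaining lags stay at or below 0.33. The elevated value at lag 1 (0.33), dropping to 0.18 at lag 2, reflects decaying short-term dependence rather than seasonality.
The dominant spike at lag 5 indicates a seasonal period of 5.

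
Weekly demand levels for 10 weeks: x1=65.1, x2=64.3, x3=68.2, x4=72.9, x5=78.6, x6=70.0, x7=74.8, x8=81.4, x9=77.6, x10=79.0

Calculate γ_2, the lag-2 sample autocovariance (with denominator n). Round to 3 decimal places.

5.420

Mean x̄ = (65.1 + 64.3 + 68.2 + 72.9 + 78.6 + 70.0 + 74.8 + 81.4 + 77.6 + 79.0)/10 = 73.1900
Σ_{t=1}^{8}(x_t−x̄)(x_{t+2}−x̄) = 54.1968
γ_2 = 54.1968 / 10 = 5.420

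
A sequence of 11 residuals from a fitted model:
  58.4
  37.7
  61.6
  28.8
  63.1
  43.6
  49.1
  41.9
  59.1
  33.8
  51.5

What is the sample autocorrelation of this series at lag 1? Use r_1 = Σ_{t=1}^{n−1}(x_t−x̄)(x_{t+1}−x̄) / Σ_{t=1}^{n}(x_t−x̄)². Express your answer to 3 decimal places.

-0.827

Mean x̄ = (58.4 + 37.7 + 61.6 + 28.8 + 63.1 + 43.6 + 49.1 + 41.9 + 59.1 + 33.8 + 51.5)/11 = 48.0545
Numerator Σ_{t=1}^{10}(x_t−x̄)(x_{t+1}−x̄) = -1150.5375
Denominator Σ(x_t−x̄)² = 1390.7073
r_1 = -1150.5375 / 1390.7073 = -0.827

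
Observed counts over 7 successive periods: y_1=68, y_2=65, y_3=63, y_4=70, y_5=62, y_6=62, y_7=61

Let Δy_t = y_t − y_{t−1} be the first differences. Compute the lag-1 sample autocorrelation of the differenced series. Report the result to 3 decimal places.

-0.579

First differences Δy: -3, -2, 7, -8, 0, -1
Mean of differences = -1.1667
Numerator Σ(Δy_t−Δȳ)(Δy_{t+1}−Δȳ) = -68.8611
Denominator Σ(Δy_t−Δȳ)² = 118.8333
r_1(Δy) = -68.8611 / 118.8333 = -0.579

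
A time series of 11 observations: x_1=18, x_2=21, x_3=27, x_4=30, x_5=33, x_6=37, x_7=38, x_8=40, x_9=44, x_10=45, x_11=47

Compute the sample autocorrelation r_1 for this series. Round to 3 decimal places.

Mean x̄ = (18 + 21 + 27 + 30 + 33 + 37 + 38 + 40 + 44 + 45 + 47)/11 = 34.5455
Numerator Σ_{t=1}^{10}(x_t−x̄)(x_{t+1}−x̄) = 671.7934
Denominator Σ(x_t−x̄)² = 938.7273
r_1 = 671.7934 / 938.7273 = 0.716

0.716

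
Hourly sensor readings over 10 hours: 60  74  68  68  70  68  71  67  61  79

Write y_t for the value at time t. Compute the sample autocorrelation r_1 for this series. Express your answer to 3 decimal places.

-0.439

Mean ȳ = (60 + 74 + 68 + 68 + 70 + 68 + 71 + 67 + 61 + 79)/10 = 68.6000
Numerator Σ_{t=1}^{9}(y_t−ȳ)(y_{t+1}−ȳ) = -123.1600
Denominator Σ(y_t−ȳ)² = 280.4000
r_1 = -123.1600 / 280.4000 = -0.439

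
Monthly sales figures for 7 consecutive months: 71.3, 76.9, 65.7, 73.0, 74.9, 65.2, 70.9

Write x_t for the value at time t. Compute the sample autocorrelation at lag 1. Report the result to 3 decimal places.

Mean x̄ = (71.3 + 76.9 + 65.7 + 73.0 + 74.9 + 65.2 + 70.9)/7 = 71.1286
Numerator Σ_{t=1}^{6}(x_t−x̄)(x_{t+1}−x̄) = -54.4465
Denominator Σ(x_t−x̄)² = 115.7343
r_1 = -54.4465 / 115.7343 = -0.470

-0.470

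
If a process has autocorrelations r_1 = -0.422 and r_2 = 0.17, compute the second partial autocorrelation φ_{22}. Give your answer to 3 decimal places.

-0.010

φ_{22} = (r_2 − r_1²) / (1 − r_1²)
r_1² = (-0.422)² = 0.178084
Numerator = 0.17 − 0.1781 = -0.0081; denominator = 1 − 0.1781 = 0.8219
φ_{22} = -0.0081 / 0.8219 = -0.010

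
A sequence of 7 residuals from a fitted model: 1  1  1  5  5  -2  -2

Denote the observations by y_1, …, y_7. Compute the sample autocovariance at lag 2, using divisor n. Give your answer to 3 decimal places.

Mean ȳ = (1 + 1 + 1 + 5 + 5 − 2 − 2)/7 = 1.2857
Deviations: -0.2857, -0.2857, -0.2857, 3.7143, 3.7143, -3.2857, -3.2857
Σ_{t=1}^{5}(y_t−ȳ)(y_{t+2}−ȳ) = -26.4490
γ_2 = -26.4490 / 7 = -3.778

-3.778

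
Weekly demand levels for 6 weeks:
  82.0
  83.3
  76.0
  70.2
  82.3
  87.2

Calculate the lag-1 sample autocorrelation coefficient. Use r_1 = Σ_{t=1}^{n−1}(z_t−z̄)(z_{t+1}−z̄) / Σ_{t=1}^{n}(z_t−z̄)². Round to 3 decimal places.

0.152

Mean z̄ = (82.0 + 83.3 + 76.0 + 70.2 + 82.3 + 87.2)/6 = 80.1667
Deviations from mean: 1.8333, 3.1333, -4.1667, -9.9667, 2.1333, 7.0333
Numerator Σ_{t=1}^{5}(z_t−z̄)(z_{t+1}−z̄) = 27.9589
Denominator Σ(z_t−z̄)² = 183.8933
r_1 = 27.9589 / 183.8933 = 0.152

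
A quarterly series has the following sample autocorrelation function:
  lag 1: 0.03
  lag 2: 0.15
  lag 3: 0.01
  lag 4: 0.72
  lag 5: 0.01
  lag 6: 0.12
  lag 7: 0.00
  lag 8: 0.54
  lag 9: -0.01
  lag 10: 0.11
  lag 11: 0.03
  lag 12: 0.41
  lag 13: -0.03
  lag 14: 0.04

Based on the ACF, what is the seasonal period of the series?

The largest autocorrelation is r_4 = 0.72, with weaker echoes at lags 8 (0.54) and 12 (0.41); the remaining lags stay at or below 0.15.
The dominant spike at lag 4 indicates a seasonal period of 4.

4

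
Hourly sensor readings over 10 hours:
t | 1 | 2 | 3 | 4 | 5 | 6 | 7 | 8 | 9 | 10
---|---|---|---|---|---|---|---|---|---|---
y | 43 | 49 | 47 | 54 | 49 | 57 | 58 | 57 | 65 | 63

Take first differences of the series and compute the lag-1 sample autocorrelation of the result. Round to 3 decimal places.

-0.779

First differences Δy: 6, -2, 7, -5, 8, 1, -1, 8, -2
Mean of differences = 2.2222
Numerator Σ(Δy_t−Δȳ)(Δy_{t+1}−Δȳ) = -158.4938
Denominator Σ(Δy_t−Δȳ)² = 203.5556
r_1(Δy) = -158.4938 / 203.5556 = -0.779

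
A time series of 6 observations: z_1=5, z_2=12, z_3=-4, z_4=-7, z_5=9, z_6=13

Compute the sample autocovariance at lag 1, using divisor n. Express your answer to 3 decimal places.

4.259

Mean z̄ = (5 + 12 − 4 − 7 + 9 + 13)/6 = 4.6667
Deviations: 0.3333, 7.3333, -8.6667, -11.6667, 4.3333, 8.3333
Σ_{t=1}^{5}(z_t−z̄)(z_{t+1}−z̄) = 25.5556
γ_1 = 25.5556 / 6 = 4.259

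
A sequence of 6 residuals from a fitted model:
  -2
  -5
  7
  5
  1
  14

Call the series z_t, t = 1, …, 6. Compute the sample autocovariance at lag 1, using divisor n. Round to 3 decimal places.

-1.463

Mean z̄ = (-2 − 5 + 7 + 5 + 1 + 14)/6 = 3.3333
Deviations: -5.3333, -8.3333, 3.6667, 1.6667, -2.3333, 10.6667
Σ_{t=1}^{5}(z_t−z̄)(z_{t+1}−z̄) = -8.7778
γ_1 = -8.7778 / 6 = -1.463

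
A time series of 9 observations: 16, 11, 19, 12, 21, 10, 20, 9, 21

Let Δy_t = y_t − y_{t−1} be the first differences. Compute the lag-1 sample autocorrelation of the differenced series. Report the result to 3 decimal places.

-0.868

First differences Δy: -5, 8, -7, 9, -11, 10, -11, 12
Mean of differences = 0.6250
Numerator Σ(Δy_t−Δȳ)(Δy_{t+1}−Δȳ) = -609.1406
Denominator Σ(Δy_t−Δȳ)² = 701.8750
r_1(Δy) = -609.1406 / 701.8750 = -0.868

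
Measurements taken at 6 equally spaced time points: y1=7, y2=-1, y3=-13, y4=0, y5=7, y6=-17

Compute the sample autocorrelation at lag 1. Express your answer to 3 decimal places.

-0.277

Mean ȳ = (7 − 1 − 13 + 0 + 7 − 17)/6 = -2.8333
Deviations from mean: 9.8333, 1.8333, -10.1667, 2.8333, 9.8333, -14.1667
Σ(y_t−ȳ)(y_{t+1}−ȳ) = (18.0278) + (-18.6389) + (-28.8056) + (27.8611) + (-139.3056) = -140.8611
Denominator Σ(y_t−ȳ)² = 508.8333
r_1 = -140.8611 / 508.8333 = -0.277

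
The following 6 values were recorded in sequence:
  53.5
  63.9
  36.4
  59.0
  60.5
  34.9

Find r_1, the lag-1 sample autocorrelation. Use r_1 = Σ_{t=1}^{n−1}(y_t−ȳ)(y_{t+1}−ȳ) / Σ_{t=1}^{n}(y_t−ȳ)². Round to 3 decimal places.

Mean ȳ = (53.5 + 63.9 + 36.4 + 59.0 + 60.5 + 34.9)/6 = 51.3667
Σ(y_t−ȳ)(y_{t+1}−ȳ) = (26.7378) + (-187.5822) + (-114.2456) + (69.7178) + (-150.3956) = -355.7678
Denominator Σ(y_t−ȳ)² = 798.4733
r_1 = -355.7678 / 798.4733 = -0.446

-0.446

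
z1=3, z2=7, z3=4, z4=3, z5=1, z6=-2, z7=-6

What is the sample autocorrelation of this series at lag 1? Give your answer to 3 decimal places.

0.487

Mean z̄ = (3 + 7 + 4 + 3 + 1 − 2 − 6)/7 = 1.4286
Deviations from mean: 1.5714, 5.5714, 2.5714, 1.5714, -0.4286, -3.4286, -7.4286
Σ(z_t−z̄)(z_{t+1}−z̄) = (8.7551) + (14.3265) + (4.0408) + (-0.6735) + (1.4694) + (25.4694) = 53.3878
Denominator Σ(z_t−z̄)² = 109.7143
r_1 = 53.3878 / 109.7143 = 0.487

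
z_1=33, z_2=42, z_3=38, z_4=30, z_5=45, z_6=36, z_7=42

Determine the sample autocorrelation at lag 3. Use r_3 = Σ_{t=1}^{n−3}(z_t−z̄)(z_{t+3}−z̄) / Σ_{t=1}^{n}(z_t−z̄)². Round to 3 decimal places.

Mean z̄ = (33 + 42 + 38 + 30 + 45 + 36 + 42)/7 = 38.0000
Deviations from mean: -5.0000, 4.0000, 0.0000, -8.0000, 7.0000, -2.0000, 4.0000
Σ(z_t−z̄)(z_{t+3}−z̄) = (40.0000) + (28.0000) + (0.0000) + (-32.0000) = 36.0000
Denominator Σ(z_t−z̄)² = 174.0000
r_3 = 36.0000 / 174.0000 = 0.207

0.207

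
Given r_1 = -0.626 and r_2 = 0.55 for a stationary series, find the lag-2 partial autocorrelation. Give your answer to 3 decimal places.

φ_{22} = (r_2 − r_1²) / (1 − r_1²)
r_1² = (-0.626)² = 0.391876
Numerator = 0.55 − 0.3919 = 0.1581; denominator = 1 − 0.3919 = 0.6081
φ_{22} = 0.1581 / 0.6081 = 0.260

0.260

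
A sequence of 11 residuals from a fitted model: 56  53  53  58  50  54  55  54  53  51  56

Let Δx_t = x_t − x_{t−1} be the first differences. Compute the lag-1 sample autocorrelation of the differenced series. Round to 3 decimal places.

-0.521

First differences Δx: -3, 0, 5, -8, 4, 1, -1, -1, -2, 5
Mean of differences = 0.0000
Numerator Σ(Δx_t−Δx̄)(Δx_{t+1}−Δx̄) = -76.0000
Denominator Σ(Δx_t−Δx̄)² = 146.0000
r_1(Δx) = -76.0000 / 146.0000 = -0.521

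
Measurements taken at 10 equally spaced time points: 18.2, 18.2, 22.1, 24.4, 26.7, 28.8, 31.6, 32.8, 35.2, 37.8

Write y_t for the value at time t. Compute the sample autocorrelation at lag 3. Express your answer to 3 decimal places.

0.152

Mean ȳ = (18.2 + 18.2 + 22.1 + 24.4 + 26.7 + 28.8 + 31.6 + 32.8 + 35.2 + 37.8)/10 = 27.5800
Σ(y_t−ȳ)(y_{t+3}−ȳ) = (29.8284) + (8.2544) + (-6.6856) + (-12.7836) + (-4.5936) + (9.2964) + (41.0844) = 64.4008
Denominator Σ(y_t−ȳ)² = 424.2960
r_3 = 64.4008 / 424.2960 = 0.152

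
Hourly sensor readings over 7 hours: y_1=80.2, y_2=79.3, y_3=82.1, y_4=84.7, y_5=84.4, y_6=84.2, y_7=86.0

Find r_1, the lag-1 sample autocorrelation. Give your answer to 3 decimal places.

0.527

Mean ȳ = (80.2 + 79.3 + 82.1 + 84.7 + 84.4 + 84.2 + 86.0)/7 = 82.9857
Σ(y_t−ȳ)(y_{t+1}−ȳ) = (10.2673) + (3.2645) + (-1.5184) + (2.4245) + (1.7173) + (3.6602) = 19.8155
Denominator Σ(y_t−ȳ)² = 37.6286
r_1 = 19.8155 / 37.6286 = 0.527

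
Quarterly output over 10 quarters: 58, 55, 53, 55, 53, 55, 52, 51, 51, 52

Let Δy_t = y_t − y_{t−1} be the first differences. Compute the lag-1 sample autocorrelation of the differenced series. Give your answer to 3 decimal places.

First differences Δy: -3, -2, 2, -2, 2, -3, -1, 0, 1
Mean of differences = -0.6667
Numerator Σ(Δy_t−Δȳ)(Δy_{t+1}−Δȳ) = -12.1111
Denominator Σ(Δy_t−Δȳ)² = 32.0000
r_1(Δy) = -12.1111 / 32.0000 = -0.378

-0.378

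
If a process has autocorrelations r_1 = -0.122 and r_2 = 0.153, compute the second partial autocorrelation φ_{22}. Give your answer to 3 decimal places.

0.140

φ_{22} = (r_2 − r_1²) / (1 − r_1²)
r_1² = (-0.122)² = 0.014884
Numerator = 0.153 − 0.0149 = 0.1381; denominator = 1 − 0.0149 = 0.9851
φ_{22} = 0.1381 / 0.9851 = 0.140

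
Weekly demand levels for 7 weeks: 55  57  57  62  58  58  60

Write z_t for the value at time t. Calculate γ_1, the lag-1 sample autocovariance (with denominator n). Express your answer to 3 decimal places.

Mean z̄ = (55 + 57 + 57 + 62 + 58 + 58 + 60)/7 = 58.1429
Deviations: -3.1429, -1.1429, -1.1429, 3.8571, -0.1429, -0.1429, 1.8571
Σ_{t=1}^{6}(z_t−z̄)(z_{t+1}−z̄) = -0.3061
γ_1 = -0.3061 / 7 = -0.044

-0.044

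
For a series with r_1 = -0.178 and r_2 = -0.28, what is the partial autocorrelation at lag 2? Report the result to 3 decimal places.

-0.322

φ_{22} = (r_2 − r_1²) / (1 − r_1²)
r_1² = (-0.178)² = 0.031684
Numerator = -0.28 − 0.0317 = -0.3117; denominator = 1 − 0.0317 = 0.9683
φ_{22} = -0.3117 / 0.9683 = -0.322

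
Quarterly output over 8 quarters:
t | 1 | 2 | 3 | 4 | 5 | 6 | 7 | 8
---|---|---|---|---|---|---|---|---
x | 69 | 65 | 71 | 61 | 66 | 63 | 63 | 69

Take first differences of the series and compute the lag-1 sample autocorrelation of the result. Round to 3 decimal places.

First differences Δx: -4, 6, -10, 5, -3, 0, 6
Mean of differences = 0.0000
Numerator Σ(Δx_t−Δx̄)(Δx_{t+1}−Δx̄) = -149.0000
Denominator Σ(Δx_t−Δx̄)² = 222.0000
r_1(Δx) = -149.0000 / 222.0000 = -0.671

-0.671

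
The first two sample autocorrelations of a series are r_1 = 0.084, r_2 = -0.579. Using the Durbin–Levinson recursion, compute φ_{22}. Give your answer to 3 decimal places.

φ_{22} = (r_2 − r_1²) / (1 − r_1²)
r_1² = (0.084)² = 0.007056
Numerator = -0.579 − 0.0071 = -0.5861; denominator = 1 − 0.0071 = 0.9929
φ_{22} = -0.5861 / 0.9929 = -0.590

-0.590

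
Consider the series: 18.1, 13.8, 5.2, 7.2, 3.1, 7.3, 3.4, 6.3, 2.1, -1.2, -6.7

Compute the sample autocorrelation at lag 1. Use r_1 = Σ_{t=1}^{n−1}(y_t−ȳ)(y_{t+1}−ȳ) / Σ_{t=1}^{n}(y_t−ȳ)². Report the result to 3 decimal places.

0.421

Mean ȳ = (18.1 + 13.8 + 5.2 + 7.2 + 3.1 + 7.3 + 3.4 + 6.3 + 2.1 − 1.2 − 6.7)/11 = 5.3273
Numerator Σ_{t=1}^{10}(y_t−ȳ)(y_{t+1}−ȳ) = 189.0929
Denominator Σ(y_t−ȳ)² = 449.6418
r_1 = 189.0929 / 449.6418 = 0.421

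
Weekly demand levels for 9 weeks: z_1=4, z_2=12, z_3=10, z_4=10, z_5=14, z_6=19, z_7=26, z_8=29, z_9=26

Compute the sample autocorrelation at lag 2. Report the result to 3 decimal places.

0.342

Mean z̄ = (4 + 12 + 10 + 10 + 14 + 19 + 26 + 29 + 26)/9 = 16.6667
Numerator Σ_{t=1}^{7}(z_t−z̄)(z_{t+2}−z̄) = 208.7778
Denominator Σ(z_t−z̄)² = 610.0000
r_2 = 208.7778 / 610.0000 = 0.342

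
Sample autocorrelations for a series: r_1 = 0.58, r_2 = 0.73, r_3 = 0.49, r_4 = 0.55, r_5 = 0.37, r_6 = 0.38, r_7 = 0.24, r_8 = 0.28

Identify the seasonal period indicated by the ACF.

2

The largest autocorrelation is r_2 = 0.73; the remaining lags stay at or below 0.58.
The dominant spike at lag 2 indicates a seasonal period of 2.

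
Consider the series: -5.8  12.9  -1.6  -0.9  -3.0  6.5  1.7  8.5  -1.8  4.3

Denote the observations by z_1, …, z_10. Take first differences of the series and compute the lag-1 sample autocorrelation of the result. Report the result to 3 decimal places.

First differences Δz: 18.7, -14.5, 0.7, -2.1, 9.5, -4.8, 6.8, -10.3, 6.1
Mean of differences = 1.1222
Numerator Σ(Δz_t−Δz̄)(Δz_{t+1}−Δz̄) = -498.5927
Denominator Σ(Δz_t−Δz̄)² = 856.3356
r_1(Δz) = -498.5927 / 856.3356 = -0.582

-0.582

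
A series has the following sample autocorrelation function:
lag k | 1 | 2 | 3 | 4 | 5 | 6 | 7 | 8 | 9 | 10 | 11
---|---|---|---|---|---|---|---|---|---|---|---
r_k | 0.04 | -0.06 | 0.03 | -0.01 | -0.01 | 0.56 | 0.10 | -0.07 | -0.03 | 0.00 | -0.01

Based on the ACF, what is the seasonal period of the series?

The largest autocorrelation is r_6 = 0.56; the remaining lags stay at or below 0.10.
The dominant spike at lag 6 indicates a seasonal period of 6.

6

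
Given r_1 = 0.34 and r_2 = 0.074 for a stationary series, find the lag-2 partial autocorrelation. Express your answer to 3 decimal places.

φ_{22} = (r_2 − r_1²) / (1 − r_1²)
r_1² = (0.34)² = 0.1156
Numerator = 0.074 − 0.1156 = -0.0416; denominator = 1 − 0.1156 = 0.8844
φ_{22} = -0.0416 / 0.8844 = -0.047

-0.047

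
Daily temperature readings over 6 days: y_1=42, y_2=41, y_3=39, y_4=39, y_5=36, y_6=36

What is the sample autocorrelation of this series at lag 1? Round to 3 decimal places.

0.480

Mean ȳ = (42 + 41 + 39 + 39 + 36 + 36)/6 = 38.8333
Σ(y_t−ȳ)(y_{t+1}−ȳ) = (6.8611) + (0.3611) + (0.0278) + (-0.4722) + (8.0278) = 14.8056
Denominator Σ(y_t−ȳ)² = 30.8333
r_1 = 14.8056 / 30.8333 = 0.480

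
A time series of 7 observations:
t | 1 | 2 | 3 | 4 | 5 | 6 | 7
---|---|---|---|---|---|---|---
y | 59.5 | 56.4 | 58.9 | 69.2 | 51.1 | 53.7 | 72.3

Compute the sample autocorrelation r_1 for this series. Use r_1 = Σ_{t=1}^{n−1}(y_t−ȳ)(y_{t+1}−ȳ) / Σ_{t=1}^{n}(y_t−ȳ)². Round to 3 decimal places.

-0.287

Mean ȳ = (59.5 + 56.4 + 58.9 + 69.2 + 51.1 + 53.7 + 72.3)/7 = 60.1571
Deviations from mean: -0.6571, -3.7571, -1.2571, 9.0429, -9.0571, -6.4571, 12.1429
Numerator Σ_{t=1}^{6}(y_t−ȳ)(y_{t+1}−ȳ) = -106.0033
Denominator Σ(y_t−ȳ)² = 369.0771
r_1 = -106.0033 / 369.0771 = -0.287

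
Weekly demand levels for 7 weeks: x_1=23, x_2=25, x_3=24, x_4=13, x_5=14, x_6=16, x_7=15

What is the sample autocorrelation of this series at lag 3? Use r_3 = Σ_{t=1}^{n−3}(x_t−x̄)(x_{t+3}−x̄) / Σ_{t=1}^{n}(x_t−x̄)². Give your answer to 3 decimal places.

-0.298

Mean x̄ = (23 + 25 + 24 + 13 + 14 + 16 + 15)/7 = 18.5714
Deviations from mean: 4.4286, 6.4286, 5.4286, -5.5714, -4.5714, -2.5714, -3.5714
Σ(x_t−x̄)(x_{t+3}−x̄) = (-24.6735) + (-29.3878) + (-13.9592) + (19.8980) = -48.1224
Denominator Σ(x_t−x̄)² = 161.7143
r_3 = -48.1224 / 161.7143 = -0.298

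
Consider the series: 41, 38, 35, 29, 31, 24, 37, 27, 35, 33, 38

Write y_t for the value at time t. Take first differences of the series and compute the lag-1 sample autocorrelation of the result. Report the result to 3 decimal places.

-0.700

First differences Δy: -3, -3, -6, 2, -7, 13, -10, 8, -2, 5
Mean of differences = -0.3000
Numerator Σ(Δy_t−Δȳ)(Δy_{t+1}−Δȳ) = -327.5900
Denominator Σ(Δy_t−Δȳ)² = 468.1000
r_1(Δy) = -327.5900 / 468.1000 = -0.700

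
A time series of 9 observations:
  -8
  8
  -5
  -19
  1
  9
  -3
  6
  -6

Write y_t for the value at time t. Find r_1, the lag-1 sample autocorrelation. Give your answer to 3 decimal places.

Mean ȳ = (-8 + 8 − 5 − 19 + 1 + 9 − 3 + 6 − 6)/9 = -1.8889
Numerator Σ_{t=1}^{8}(y_t−ȳ)(y_{t+1}−ȳ) = -109.2346
Denominator Σ(y_t−ȳ)² = 644.8889
r_1 = -109.2346 / 644.8889 = -0.169

-0.169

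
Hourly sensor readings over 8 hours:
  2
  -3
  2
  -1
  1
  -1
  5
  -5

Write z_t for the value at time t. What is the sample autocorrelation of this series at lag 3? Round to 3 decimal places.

-0.243

Mean z̄ = (2 − 3 + 2 − 1 + 1 − 1 + 5 − 5)/8 = 0.0000
Deviations from mean: 2.0000, -3.0000, 2.0000, -1.0000, 1.0000, -1.0000, 5.0000, -5.0000
Σ(z_t−z̄)(z_{t+3}−z̄) = (-2.0000) + (-3.0000) + (-2.0000) + (-5.0000) + (-5.0000) = -17.0000
Denominator Σ(z_t−z̄)² = 70.0000
r_3 = -17.0000 / 70.0000 = -0.243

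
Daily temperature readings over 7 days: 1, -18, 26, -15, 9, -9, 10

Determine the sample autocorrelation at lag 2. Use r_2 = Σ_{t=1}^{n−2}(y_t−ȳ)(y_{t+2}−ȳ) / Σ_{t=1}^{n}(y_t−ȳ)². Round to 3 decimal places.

0.500

Mean ȳ = (1 − 18 + 26 − 15 + 9 − 9 + 10)/7 = 0.5714
Σ(y_t−ȳ)(y_{t+2}−ȳ) = (10.8980) + (289.1837) + (214.3265) + (149.0408) + (79.4694) = 742.9184
Denominator Σ(y_t−ȳ)² = 1485.7143
r_2 = 742.9184 / 1485.7143 = 0.500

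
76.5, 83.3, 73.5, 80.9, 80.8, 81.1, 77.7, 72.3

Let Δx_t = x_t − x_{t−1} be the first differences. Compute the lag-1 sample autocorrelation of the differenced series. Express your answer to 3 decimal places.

First differences Δx: 6.8, -9.8, 7.4, -0.1, 0.3, -3.4, -5.4
Mean of differences = -0.6000
Numerator Σ(Δx_t−Δx̄)(Δx_{t+1}−Δx̄) = -126.3100
Denominator Σ(Δx_t−Δx̄)² = 235.3400
r_1(Δx) = -126.3100 / 235.3400 = -0.537

-0.537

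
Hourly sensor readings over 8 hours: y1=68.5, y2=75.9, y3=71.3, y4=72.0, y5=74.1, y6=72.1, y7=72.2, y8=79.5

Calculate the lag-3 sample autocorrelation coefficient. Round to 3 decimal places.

Mean ȳ = (68.5 + 75.9 + 71.3 + 72.0 + 74.1 + 72.1 + 72.2 + 79.5)/8 = 73.2000
Σ(y_t−ȳ)(y_{t+3}−ȳ) = (5.6400) + (2.4300) + (2.0900) + (1.2000) + (5.6700) = 17.0300
Denominator Σ(y_t−ȳ)² = 77.1400
r_3 = 17.0300 / 77.1400 = 0.221

0.221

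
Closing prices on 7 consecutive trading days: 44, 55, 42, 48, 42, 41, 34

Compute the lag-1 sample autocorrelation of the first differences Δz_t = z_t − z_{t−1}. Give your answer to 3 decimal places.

-0.683

First differences Δz: 11, -13, 6, -6, -1, -7
Mean of differences = -1.6667
Numerator Σ(Δz_t−Δz̄)(Δz_{t+1}−Δz̄) = -270.1111
Denominator Σ(Δz_t−Δz̄)² = 395.3333
r_1(Δz) = -270.1111 / 395.3333 = -0.683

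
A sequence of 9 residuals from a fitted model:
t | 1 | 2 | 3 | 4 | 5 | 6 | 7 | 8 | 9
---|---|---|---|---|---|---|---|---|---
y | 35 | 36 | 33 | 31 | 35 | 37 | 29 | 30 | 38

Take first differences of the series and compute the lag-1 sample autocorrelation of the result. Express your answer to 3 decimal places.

First differences Δy: 1, -3, -2, 4, 2, -8, 1, 8
Mean of differences = 0.3750
Numerator Σ(Δy_t−Δȳ)(Δy_{t+1}−Δȳ) = -10.8906
Denominator Σ(Δy_t−Δȳ)² = 161.8750
r_1(Δy) = -10.8906 / 161.8750 = -0.067

-0.067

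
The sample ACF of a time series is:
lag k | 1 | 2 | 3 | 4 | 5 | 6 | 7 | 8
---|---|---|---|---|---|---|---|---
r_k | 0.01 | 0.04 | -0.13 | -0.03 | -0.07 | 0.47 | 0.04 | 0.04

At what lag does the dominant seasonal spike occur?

6

The largest autocorrelation is r_6 = 0.47; the remaining lags stay at or below 0.04.
The dominant spike at lag 6 indicates a seasonal period of 6.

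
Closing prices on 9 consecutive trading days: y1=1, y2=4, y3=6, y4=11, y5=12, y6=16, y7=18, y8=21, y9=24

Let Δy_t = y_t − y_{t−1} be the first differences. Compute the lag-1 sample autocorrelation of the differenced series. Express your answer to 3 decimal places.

First differences Δy: 3, 2, 5, 1, 4, 2, 3, 3
Mean of differences = 2.8750
Numerator Σ(Δy_t−Δȳ)(Δy_{t+1}−Δȳ) = -9.1406
Denominator Σ(Δy_t−Δȳ)² = 10.8750
r_1(Δy) = -9.1406 / 10.8750 = -0.841

-0.841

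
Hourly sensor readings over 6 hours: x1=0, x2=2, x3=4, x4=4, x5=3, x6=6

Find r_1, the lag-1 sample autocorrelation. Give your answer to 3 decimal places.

0.135

Mean x̄ = (0 + 2 + 4 + 4 + 3 + 6)/6 = 3.1667
Deviations from mean: -3.1667, -1.1667, 0.8333, 0.8333, -0.1667, 2.8333
Σ(x_t−x̄)(x_{t+1}−x̄) = (3.6944) + (-0.9722) + (0.6944) + (-0.1389) + (-0.4722) = 2.8056
Denominator Σ(x_t−x̄)² = 20.8333
r_1 = 2.8056 / 20.8333 = 0.135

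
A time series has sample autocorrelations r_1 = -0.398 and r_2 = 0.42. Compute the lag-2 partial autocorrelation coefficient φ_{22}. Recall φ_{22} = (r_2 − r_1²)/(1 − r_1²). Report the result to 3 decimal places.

φ_{22} = (r_2 − r_1²) / (1 − r_1²)
r_1² = (-0.398)² = 0.158404
Numerator = 0.42 − 0.1584 = 0.2616; denominator = 1 − 0.1584 = 0.8416
φ_{22} = 0.2616 / 0.8416 = 0.311

0.311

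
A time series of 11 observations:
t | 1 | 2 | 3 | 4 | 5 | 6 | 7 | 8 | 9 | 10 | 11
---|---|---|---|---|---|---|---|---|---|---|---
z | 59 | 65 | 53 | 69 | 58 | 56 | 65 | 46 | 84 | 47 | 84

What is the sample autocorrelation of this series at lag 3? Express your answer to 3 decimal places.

-0.252

Mean z̄ = (59 + 65 + 53 + 69 + 58 + 56 + 65 + 46 + 84 + 47 + 84)/11 = 62.3636
Numerator Σ_{t=1}^{8}(z_t−z̄)(z_{t+3}−z̄) = -417.5785
Denominator Σ(z_t−z̄)² = 1656.5455
r_3 = -417.5785 / 1656.5455 = -0.252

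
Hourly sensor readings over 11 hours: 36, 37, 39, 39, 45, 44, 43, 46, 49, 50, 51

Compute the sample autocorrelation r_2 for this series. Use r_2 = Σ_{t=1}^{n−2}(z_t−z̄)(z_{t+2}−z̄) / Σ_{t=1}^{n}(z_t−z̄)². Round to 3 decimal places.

Mean z̄ = (36 + 37 + 39 + 39 + 45 + 44 + 43 + 46 + 49 + 50 + 51)/11 = 43.5455
Numerator Σ_{t=1}^{9}(z_t−z̄)(z_{t+2}−z̄) = 109.2231
Denominator Σ(z_t−z̄)² = 276.7273
r_2 = 109.2231 / 276.7273 = 0.395

0.395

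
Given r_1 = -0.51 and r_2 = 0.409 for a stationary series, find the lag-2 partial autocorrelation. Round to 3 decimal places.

φ_{22} = (r_2 − r_1²) / (1 − r_1²)
r_1² = (-0.51)² = 0.2601
Numerator = 0.409 − 0.2601 = 0.1489; denominator = 1 − 0.2601 = 0.7399
φ_{22} = 0.1489 / 0.7399 = 0.201

0.201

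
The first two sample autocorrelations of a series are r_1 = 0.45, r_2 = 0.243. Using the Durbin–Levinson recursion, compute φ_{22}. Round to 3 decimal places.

φ_{22} = (r_2 − r_1²) / (1 − r_1²)
r_1² = (0.45)² = 0.2025
Numerator = 0.243 − 0.2025 = 0.0405; denominator = 1 − 0.2025 = 0.7975
φ_{22} = 0.0405 / 0.7975 = 0.051

0.051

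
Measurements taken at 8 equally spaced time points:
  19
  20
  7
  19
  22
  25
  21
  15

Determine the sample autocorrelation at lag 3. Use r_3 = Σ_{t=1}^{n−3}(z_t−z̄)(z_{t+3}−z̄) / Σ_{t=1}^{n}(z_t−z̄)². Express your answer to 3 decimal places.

-0.386

Mean z̄ = (19 + 20 + 7 + 19 + 22 + 25 + 21 + 15)/8 = 18.5000
Deviations from mean: 0.5000, 1.5000, -11.5000, 0.5000, 3.5000, 6.5000, 2.5000, -3.5000
Σ(z_t−z̄)(z_{t+3}−z̄) = (0.2500) + (5.2500) + (-74.7500) + (1.2500) + (-12.2500) = -80.2500
Denominator Σ(z_t−z̄)² = 208.0000
r_3 = -80.2500 / 208.0000 = -0.386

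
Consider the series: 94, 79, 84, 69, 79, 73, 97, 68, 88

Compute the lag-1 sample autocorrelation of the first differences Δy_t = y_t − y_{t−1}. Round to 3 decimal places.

-0.738

First differences Δy: -15, 5, -15, 10, -6, 24, -29, 20
Mean of differences = -0.7500
Numerator Σ(Δy_t−Δȳ)(Δy_{t+1}−Δȳ) = -1788.8125
Denominator Σ(Δy_t−Δȳ)² = 2423.5000
r_1(Δy) = -1788.8125 / 2423.5000 = -0.738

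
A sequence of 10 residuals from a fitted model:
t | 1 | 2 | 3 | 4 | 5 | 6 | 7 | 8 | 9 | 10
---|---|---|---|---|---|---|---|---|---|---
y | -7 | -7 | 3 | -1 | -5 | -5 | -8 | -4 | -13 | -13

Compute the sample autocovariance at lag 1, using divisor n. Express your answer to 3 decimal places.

7.200

Mean ȳ = (-7 − 7 + 3 − 1 − 5 − 5 − 8 − 4 − 13 − 13)/10 = -6.0000
Σ_{t=1}^{9}(y_t−ȳ)(y_{t+1}−ȳ) = 72.0000
γ_1 = 72.0000 / 10 = 7.200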